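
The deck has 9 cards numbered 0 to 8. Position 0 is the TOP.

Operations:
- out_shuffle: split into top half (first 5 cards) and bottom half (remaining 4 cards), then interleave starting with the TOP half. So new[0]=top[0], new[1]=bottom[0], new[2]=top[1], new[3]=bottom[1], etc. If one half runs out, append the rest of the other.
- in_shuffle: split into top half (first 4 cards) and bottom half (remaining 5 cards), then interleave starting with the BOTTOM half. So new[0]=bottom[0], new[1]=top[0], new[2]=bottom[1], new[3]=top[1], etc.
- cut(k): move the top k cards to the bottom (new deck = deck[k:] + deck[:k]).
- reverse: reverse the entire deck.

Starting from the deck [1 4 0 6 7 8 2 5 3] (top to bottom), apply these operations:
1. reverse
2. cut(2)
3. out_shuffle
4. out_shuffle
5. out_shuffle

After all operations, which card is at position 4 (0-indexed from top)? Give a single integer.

After op 1 (reverse): [3 5 2 8 7 6 0 4 1]
After op 2 (cut(2)): [2 8 7 6 0 4 1 3 5]
After op 3 (out_shuffle): [2 4 8 1 7 3 6 5 0]
After op 4 (out_shuffle): [2 3 4 6 8 5 1 0 7]
After op 5 (out_shuffle): [2 5 3 1 4 0 6 7 8]
Position 4: card 4.

Answer: 4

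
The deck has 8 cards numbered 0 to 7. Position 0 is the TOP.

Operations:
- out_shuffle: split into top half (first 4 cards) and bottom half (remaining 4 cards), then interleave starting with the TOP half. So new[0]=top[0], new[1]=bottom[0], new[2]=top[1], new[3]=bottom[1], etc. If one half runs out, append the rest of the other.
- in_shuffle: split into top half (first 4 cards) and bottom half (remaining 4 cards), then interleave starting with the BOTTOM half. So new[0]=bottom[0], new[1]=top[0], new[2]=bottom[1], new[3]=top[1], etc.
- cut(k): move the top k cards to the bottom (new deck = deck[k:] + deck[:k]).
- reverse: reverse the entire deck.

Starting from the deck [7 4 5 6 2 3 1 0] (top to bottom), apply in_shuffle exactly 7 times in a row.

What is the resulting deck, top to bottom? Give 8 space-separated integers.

Answer: 2 7 3 4 1 5 0 6

Derivation:
After op 1 (in_shuffle): [2 7 3 4 1 5 0 6]
After op 2 (in_shuffle): [1 2 5 7 0 3 6 4]
After op 3 (in_shuffle): [0 1 3 2 6 5 4 7]
After op 4 (in_shuffle): [6 0 5 1 4 3 7 2]
After op 5 (in_shuffle): [4 6 3 0 7 5 2 1]
After op 6 (in_shuffle): [7 4 5 6 2 3 1 0]
After op 7 (in_shuffle): [2 7 3 4 1 5 0 6]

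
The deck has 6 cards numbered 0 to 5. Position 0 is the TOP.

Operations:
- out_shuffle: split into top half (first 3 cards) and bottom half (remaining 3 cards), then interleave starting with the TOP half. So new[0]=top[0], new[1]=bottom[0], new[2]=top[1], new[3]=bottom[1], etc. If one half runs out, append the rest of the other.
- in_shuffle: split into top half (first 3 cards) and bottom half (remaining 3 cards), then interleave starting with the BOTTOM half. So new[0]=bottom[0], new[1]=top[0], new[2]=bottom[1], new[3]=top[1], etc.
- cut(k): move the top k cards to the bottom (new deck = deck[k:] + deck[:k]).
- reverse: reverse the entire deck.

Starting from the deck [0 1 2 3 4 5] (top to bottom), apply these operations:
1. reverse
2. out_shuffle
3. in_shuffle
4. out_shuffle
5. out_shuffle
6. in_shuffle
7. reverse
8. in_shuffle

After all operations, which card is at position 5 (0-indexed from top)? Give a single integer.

After op 1 (reverse): [5 4 3 2 1 0]
After op 2 (out_shuffle): [5 2 4 1 3 0]
After op 3 (in_shuffle): [1 5 3 2 0 4]
After op 4 (out_shuffle): [1 2 5 0 3 4]
After op 5 (out_shuffle): [1 0 2 3 5 4]
After op 6 (in_shuffle): [3 1 5 0 4 2]
After op 7 (reverse): [2 4 0 5 1 3]
After op 8 (in_shuffle): [5 2 1 4 3 0]
Position 5: card 0.

Answer: 0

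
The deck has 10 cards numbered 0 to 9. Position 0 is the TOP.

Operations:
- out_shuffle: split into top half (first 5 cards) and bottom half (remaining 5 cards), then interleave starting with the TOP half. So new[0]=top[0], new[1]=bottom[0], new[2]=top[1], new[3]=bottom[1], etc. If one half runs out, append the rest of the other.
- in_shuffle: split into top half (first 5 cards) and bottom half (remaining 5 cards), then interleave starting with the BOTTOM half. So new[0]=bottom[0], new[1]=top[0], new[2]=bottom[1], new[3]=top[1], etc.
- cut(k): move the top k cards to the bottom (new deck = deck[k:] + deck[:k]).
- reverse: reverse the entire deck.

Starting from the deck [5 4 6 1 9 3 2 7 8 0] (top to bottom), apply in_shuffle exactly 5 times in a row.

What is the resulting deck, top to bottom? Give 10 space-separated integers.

After op 1 (in_shuffle): [3 5 2 4 7 6 8 1 0 9]
After op 2 (in_shuffle): [6 3 8 5 1 2 0 4 9 7]
After op 3 (in_shuffle): [2 6 0 3 4 8 9 5 7 1]
After op 4 (in_shuffle): [8 2 9 6 5 0 7 3 1 4]
After op 5 (in_shuffle): [0 8 7 2 3 9 1 6 4 5]

Answer: 0 8 7 2 3 9 1 6 4 5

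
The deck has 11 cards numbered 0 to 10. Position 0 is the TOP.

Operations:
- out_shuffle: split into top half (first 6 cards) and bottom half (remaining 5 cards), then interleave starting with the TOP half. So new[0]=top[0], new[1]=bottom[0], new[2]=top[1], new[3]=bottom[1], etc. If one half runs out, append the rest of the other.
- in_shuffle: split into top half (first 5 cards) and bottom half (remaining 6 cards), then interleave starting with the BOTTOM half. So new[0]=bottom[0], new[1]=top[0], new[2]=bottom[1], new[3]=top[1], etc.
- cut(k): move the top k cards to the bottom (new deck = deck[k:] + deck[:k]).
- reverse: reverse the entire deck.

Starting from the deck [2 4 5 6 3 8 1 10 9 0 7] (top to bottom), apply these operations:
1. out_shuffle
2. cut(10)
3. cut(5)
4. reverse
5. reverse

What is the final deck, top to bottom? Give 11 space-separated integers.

After op 1 (out_shuffle): [2 1 4 10 5 9 6 0 3 7 8]
After op 2 (cut(10)): [8 2 1 4 10 5 9 6 0 3 7]
After op 3 (cut(5)): [5 9 6 0 3 7 8 2 1 4 10]
After op 4 (reverse): [10 4 1 2 8 7 3 0 6 9 5]
After op 5 (reverse): [5 9 6 0 3 7 8 2 1 4 10]

Answer: 5 9 6 0 3 7 8 2 1 4 10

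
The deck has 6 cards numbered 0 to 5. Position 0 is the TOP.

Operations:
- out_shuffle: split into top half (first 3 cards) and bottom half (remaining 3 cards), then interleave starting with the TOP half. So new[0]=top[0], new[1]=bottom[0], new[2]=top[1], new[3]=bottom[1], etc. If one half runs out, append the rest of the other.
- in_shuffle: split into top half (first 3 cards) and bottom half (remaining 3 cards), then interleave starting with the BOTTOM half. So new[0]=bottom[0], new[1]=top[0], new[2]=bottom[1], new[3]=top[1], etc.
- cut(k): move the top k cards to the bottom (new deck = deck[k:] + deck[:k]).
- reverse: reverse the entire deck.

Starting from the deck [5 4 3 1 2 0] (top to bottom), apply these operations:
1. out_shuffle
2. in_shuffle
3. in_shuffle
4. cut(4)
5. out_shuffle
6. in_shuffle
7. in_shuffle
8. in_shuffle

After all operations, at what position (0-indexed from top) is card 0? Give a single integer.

After op 1 (out_shuffle): [5 1 4 2 3 0]
After op 2 (in_shuffle): [2 5 3 1 0 4]
After op 3 (in_shuffle): [1 2 0 5 4 3]
After op 4 (cut(4)): [4 3 1 2 0 5]
After op 5 (out_shuffle): [4 2 3 0 1 5]
After op 6 (in_shuffle): [0 4 1 2 5 3]
After op 7 (in_shuffle): [2 0 5 4 3 1]
After op 8 (in_shuffle): [4 2 3 0 1 5]
Card 0 is at position 3.

Answer: 3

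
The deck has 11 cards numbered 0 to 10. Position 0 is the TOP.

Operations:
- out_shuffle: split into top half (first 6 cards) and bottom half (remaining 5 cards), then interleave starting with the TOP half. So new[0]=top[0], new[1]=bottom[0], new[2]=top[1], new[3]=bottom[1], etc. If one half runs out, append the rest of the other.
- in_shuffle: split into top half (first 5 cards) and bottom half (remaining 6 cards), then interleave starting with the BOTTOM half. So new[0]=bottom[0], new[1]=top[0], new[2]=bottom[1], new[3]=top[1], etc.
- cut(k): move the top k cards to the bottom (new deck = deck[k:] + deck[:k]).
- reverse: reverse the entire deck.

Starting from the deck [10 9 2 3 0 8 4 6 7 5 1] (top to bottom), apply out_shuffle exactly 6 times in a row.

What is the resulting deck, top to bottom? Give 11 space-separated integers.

After op 1 (out_shuffle): [10 4 9 6 2 7 3 5 0 1 8]
After op 2 (out_shuffle): [10 3 4 5 9 0 6 1 2 8 7]
After op 3 (out_shuffle): [10 6 3 1 4 2 5 8 9 7 0]
After op 4 (out_shuffle): [10 5 6 8 3 9 1 7 4 0 2]
After op 5 (out_shuffle): [10 1 5 7 6 4 8 0 3 2 9]
After op 6 (out_shuffle): [10 8 1 0 5 3 7 2 6 9 4]

Answer: 10 8 1 0 5 3 7 2 6 9 4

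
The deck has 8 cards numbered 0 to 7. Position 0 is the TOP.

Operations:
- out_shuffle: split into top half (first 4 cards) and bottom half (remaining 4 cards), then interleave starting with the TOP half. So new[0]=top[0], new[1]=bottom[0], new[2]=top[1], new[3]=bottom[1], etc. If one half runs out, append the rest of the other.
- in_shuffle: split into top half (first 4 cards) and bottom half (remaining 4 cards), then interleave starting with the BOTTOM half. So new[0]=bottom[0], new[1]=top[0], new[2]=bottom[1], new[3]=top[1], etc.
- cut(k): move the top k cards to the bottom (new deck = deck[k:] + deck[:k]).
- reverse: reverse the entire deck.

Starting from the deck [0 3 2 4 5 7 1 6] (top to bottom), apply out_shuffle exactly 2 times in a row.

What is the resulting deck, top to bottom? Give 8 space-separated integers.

Answer: 0 2 5 1 3 4 7 6

Derivation:
After op 1 (out_shuffle): [0 5 3 7 2 1 4 6]
After op 2 (out_shuffle): [0 2 5 1 3 4 7 6]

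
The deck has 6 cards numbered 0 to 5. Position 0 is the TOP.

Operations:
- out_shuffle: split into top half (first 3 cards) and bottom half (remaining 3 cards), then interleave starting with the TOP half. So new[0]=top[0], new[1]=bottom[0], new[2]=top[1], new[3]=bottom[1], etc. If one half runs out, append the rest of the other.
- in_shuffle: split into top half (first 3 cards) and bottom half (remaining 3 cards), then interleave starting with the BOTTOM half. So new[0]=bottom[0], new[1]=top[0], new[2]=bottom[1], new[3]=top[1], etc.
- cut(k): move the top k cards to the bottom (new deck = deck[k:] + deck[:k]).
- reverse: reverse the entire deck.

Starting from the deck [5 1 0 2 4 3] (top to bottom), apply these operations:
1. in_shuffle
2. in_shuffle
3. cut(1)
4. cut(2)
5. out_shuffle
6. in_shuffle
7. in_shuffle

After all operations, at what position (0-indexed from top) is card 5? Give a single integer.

After op 1 (in_shuffle): [2 5 4 1 3 0]
After op 2 (in_shuffle): [1 2 3 5 0 4]
After op 3 (cut(1)): [2 3 5 0 4 1]
After op 4 (cut(2)): [5 0 4 1 2 3]
After op 5 (out_shuffle): [5 1 0 2 4 3]
After op 6 (in_shuffle): [2 5 4 1 3 0]
After op 7 (in_shuffle): [1 2 3 5 0 4]
Card 5 is at position 3.

Answer: 3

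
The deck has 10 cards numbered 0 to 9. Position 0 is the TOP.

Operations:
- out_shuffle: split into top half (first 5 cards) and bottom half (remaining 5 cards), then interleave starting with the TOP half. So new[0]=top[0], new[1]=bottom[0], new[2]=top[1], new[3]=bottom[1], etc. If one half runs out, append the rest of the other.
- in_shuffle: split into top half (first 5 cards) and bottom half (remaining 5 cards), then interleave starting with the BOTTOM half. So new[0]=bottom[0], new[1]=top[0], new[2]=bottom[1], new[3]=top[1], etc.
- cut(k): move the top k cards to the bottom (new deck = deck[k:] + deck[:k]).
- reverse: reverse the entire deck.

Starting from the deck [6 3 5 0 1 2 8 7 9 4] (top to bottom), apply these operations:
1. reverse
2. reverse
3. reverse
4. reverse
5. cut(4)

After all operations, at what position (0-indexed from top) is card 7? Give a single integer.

Answer: 3

Derivation:
After op 1 (reverse): [4 9 7 8 2 1 0 5 3 6]
After op 2 (reverse): [6 3 5 0 1 2 8 7 9 4]
After op 3 (reverse): [4 9 7 8 2 1 0 5 3 6]
After op 4 (reverse): [6 3 5 0 1 2 8 7 9 4]
After op 5 (cut(4)): [1 2 8 7 9 4 6 3 5 0]
Card 7 is at position 3.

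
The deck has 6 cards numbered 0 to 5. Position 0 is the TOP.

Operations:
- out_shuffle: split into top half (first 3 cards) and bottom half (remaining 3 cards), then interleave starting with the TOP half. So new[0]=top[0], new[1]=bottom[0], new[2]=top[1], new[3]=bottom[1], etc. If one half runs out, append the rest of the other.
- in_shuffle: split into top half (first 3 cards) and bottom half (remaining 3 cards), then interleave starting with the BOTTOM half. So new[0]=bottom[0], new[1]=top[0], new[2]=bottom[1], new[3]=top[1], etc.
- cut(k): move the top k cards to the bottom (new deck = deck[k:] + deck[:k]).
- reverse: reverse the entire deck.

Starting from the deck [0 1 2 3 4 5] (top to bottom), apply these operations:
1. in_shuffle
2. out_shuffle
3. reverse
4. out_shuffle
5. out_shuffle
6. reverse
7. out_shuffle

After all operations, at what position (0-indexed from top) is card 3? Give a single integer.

Answer: 0

Derivation:
After op 1 (in_shuffle): [3 0 4 1 5 2]
After op 2 (out_shuffle): [3 1 0 5 4 2]
After op 3 (reverse): [2 4 5 0 1 3]
After op 4 (out_shuffle): [2 0 4 1 5 3]
After op 5 (out_shuffle): [2 1 0 5 4 3]
After op 6 (reverse): [3 4 5 0 1 2]
After op 7 (out_shuffle): [3 0 4 1 5 2]
Card 3 is at position 0.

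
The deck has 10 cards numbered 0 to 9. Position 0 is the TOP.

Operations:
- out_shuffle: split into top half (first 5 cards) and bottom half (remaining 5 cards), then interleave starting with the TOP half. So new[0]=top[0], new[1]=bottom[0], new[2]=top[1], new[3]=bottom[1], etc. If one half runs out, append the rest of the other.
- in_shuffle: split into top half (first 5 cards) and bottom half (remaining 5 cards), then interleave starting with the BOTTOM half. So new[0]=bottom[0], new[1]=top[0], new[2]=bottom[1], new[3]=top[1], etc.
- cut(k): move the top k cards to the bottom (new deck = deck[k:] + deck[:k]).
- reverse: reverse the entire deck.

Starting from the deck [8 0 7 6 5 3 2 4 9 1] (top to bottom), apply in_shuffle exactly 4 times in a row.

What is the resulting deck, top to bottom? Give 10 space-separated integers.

Answer: 9 2 5 7 8 1 4 3 6 0

Derivation:
After op 1 (in_shuffle): [3 8 2 0 4 7 9 6 1 5]
After op 2 (in_shuffle): [7 3 9 8 6 2 1 0 5 4]
After op 3 (in_shuffle): [2 7 1 3 0 9 5 8 4 6]
After op 4 (in_shuffle): [9 2 5 7 8 1 4 3 6 0]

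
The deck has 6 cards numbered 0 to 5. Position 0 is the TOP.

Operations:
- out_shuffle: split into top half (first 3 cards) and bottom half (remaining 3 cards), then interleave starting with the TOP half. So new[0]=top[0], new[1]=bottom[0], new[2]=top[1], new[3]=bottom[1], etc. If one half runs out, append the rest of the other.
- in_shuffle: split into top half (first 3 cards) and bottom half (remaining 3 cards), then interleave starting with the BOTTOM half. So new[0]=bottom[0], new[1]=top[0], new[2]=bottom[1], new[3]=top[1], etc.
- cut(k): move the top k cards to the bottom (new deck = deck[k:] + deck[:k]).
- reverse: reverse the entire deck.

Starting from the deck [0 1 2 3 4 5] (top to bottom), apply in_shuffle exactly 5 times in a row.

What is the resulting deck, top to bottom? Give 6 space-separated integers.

After op 1 (in_shuffle): [3 0 4 1 5 2]
After op 2 (in_shuffle): [1 3 5 0 2 4]
After op 3 (in_shuffle): [0 1 2 3 4 5]
After op 4 (in_shuffle): [3 0 4 1 5 2]
After op 5 (in_shuffle): [1 3 5 0 2 4]

Answer: 1 3 5 0 2 4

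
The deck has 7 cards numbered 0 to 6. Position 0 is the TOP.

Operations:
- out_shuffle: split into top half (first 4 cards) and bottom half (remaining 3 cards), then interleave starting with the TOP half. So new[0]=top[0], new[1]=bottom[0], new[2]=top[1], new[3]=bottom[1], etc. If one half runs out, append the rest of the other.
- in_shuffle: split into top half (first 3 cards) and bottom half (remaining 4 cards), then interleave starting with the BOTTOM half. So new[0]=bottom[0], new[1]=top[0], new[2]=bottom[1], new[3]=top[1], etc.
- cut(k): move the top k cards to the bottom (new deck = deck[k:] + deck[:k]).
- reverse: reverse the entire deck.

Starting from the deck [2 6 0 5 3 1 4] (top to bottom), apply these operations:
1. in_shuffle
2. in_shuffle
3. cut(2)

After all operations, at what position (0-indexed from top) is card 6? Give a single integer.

After op 1 (in_shuffle): [5 2 3 6 1 0 4]
After op 2 (in_shuffle): [6 5 1 2 0 3 4]
After op 3 (cut(2)): [1 2 0 3 4 6 5]
Card 6 is at position 5.

Answer: 5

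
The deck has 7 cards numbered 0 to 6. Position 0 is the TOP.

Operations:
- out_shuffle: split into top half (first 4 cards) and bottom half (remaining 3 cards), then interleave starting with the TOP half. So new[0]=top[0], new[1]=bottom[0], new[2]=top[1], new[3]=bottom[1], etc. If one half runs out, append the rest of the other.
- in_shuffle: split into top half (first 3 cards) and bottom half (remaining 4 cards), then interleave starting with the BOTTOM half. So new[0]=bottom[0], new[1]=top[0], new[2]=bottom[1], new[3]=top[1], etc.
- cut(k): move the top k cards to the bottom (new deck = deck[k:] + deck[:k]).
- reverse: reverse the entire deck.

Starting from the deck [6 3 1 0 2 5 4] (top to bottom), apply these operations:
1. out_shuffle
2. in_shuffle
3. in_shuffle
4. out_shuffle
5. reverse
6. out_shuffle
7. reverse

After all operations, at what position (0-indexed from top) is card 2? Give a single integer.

Answer: 1

Derivation:
After op 1 (out_shuffle): [6 2 3 5 1 4 0]
After op 2 (in_shuffle): [5 6 1 2 4 3 0]
After op 3 (in_shuffle): [2 5 4 6 3 1 0]
After op 4 (out_shuffle): [2 3 5 1 4 0 6]
After op 5 (reverse): [6 0 4 1 5 3 2]
After op 6 (out_shuffle): [6 5 0 3 4 2 1]
After op 7 (reverse): [1 2 4 3 0 5 6]
Card 2 is at position 1.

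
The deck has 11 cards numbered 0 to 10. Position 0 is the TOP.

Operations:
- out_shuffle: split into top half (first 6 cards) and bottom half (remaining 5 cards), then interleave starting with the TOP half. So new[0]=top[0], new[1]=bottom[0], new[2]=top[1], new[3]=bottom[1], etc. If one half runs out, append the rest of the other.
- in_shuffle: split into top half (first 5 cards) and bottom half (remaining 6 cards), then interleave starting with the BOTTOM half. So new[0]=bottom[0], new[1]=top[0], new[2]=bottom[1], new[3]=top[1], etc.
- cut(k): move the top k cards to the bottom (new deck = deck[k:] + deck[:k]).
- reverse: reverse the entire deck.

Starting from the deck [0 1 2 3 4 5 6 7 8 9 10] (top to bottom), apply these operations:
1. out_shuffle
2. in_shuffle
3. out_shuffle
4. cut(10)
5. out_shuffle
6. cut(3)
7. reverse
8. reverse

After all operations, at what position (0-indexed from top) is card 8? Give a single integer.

After op 1 (out_shuffle): [0 6 1 7 2 8 3 9 4 10 5]
After op 2 (in_shuffle): [8 0 3 6 9 1 4 7 10 2 5]
After op 3 (out_shuffle): [8 4 0 7 3 10 6 2 9 5 1]
After op 4 (cut(10)): [1 8 4 0 7 3 10 6 2 9 5]
After op 5 (out_shuffle): [1 10 8 6 4 2 0 9 7 5 3]
After op 6 (cut(3)): [6 4 2 0 9 7 5 3 1 10 8]
After op 7 (reverse): [8 10 1 3 5 7 9 0 2 4 6]
After op 8 (reverse): [6 4 2 0 9 7 5 3 1 10 8]
Card 8 is at position 10.

Answer: 10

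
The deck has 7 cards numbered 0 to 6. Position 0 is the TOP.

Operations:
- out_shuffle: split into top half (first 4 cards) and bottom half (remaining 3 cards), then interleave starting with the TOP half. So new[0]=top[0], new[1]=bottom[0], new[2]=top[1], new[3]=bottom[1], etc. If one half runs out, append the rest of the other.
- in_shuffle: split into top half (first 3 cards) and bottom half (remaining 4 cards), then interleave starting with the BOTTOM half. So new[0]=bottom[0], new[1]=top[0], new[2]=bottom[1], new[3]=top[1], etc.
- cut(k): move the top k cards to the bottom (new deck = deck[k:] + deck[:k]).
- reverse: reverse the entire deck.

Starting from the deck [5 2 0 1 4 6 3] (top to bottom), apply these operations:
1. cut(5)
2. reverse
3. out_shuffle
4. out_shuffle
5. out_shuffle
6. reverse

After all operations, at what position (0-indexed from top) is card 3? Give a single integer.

Answer: 1

Derivation:
After op 1 (cut(5)): [6 3 5 2 0 1 4]
After op 2 (reverse): [4 1 0 2 5 3 6]
After op 3 (out_shuffle): [4 5 1 3 0 6 2]
After op 4 (out_shuffle): [4 0 5 6 1 2 3]
After op 5 (out_shuffle): [4 1 0 2 5 3 6]
After op 6 (reverse): [6 3 5 2 0 1 4]
Card 3 is at position 1.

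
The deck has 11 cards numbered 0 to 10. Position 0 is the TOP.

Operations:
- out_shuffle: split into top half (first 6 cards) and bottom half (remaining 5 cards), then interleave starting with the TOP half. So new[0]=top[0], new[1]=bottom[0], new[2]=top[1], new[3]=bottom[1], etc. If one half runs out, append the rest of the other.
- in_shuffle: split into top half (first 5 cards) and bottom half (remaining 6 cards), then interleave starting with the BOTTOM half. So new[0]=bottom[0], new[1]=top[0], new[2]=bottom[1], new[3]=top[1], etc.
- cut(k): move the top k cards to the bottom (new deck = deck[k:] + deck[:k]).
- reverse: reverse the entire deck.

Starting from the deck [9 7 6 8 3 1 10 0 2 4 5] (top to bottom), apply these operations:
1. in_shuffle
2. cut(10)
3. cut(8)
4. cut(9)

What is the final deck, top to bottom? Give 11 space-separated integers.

Answer: 6 2 8 4 3 5 1 9 10 7 0

Derivation:
After op 1 (in_shuffle): [1 9 10 7 0 6 2 8 4 3 5]
After op 2 (cut(10)): [5 1 9 10 7 0 6 2 8 4 3]
After op 3 (cut(8)): [8 4 3 5 1 9 10 7 0 6 2]
After op 4 (cut(9)): [6 2 8 4 3 5 1 9 10 7 0]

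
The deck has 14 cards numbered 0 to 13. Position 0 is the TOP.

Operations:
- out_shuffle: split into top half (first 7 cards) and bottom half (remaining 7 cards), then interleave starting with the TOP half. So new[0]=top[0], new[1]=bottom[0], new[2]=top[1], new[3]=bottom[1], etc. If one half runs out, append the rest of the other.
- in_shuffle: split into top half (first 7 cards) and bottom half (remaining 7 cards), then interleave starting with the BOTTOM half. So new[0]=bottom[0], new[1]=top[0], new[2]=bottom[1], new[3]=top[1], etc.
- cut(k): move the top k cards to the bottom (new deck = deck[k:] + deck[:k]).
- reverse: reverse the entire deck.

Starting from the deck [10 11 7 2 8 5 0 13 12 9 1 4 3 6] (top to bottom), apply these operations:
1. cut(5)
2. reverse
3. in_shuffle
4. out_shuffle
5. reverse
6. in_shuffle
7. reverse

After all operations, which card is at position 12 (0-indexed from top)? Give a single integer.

Answer: 3

Derivation:
After op 1 (cut(5)): [5 0 13 12 9 1 4 3 6 10 11 7 2 8]
After op 2 (reverse): [8 2 7 11 10 6 3 4 1 9 12 13 0 5]
After op 3 (in_shuffle): [4 8 1 2 9 7 12 11 13 10 0 6 5 3]
After op 4 (out_shuffle): [4 11 8 13 1 10 2 0 9 6 7 5 12 3]
After op 5 (reverse): [3 12 5 7 6 9 0 2 10 1 13 8 11 4]
After op 6 (in_shuffle): [2 3 10 12 1 5 13 7 8 6 11 9 4 0]
After op 7 (reverse): [0 4 9 11 6 8 7 13 5 1 12 10 3 2]
Position 12: card 3.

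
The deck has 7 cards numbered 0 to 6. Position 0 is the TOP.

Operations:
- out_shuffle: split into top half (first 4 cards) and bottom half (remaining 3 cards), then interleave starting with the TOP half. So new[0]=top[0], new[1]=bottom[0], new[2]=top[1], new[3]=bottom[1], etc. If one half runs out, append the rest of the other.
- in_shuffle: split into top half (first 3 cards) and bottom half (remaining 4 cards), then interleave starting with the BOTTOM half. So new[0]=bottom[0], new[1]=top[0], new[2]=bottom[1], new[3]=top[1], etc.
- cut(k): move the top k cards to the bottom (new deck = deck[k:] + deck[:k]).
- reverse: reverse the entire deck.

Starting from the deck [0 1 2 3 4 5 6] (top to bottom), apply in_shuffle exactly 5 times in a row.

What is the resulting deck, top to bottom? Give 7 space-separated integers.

After op 1 (in_shuffle): [3 0 4 1 5 2 6]
After op 2 (in_shuffle): [1 3 5 0 2 4 6]
After op 3 (in_shuffle): [0 1 2 3 4 5 6]
After op 4 (in_shuffle): [3 0 4 1 5 2 6]
After op 5 (in_shuffle): [1 3 5 0 2 4 6]

Answer: 1 3 5 0 2 4 6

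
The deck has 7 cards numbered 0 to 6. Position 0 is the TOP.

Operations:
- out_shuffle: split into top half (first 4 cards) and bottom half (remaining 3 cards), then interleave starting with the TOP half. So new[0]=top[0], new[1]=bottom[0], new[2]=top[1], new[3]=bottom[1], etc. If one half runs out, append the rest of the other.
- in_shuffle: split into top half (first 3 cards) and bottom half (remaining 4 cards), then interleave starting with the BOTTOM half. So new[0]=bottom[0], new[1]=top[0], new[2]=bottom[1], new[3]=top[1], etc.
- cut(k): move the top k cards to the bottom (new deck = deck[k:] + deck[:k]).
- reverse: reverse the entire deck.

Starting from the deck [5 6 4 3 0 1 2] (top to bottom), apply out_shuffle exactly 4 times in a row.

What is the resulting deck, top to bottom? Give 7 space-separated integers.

After op 1 (out_shuffle): [5 0 6 1 4 2 3]
After op 2 (out_shuffle): [5 4 0 2 6 3 1]
After op 3 (out_shuffle): [5 6 4 3 0 1 2]
After op 4 (out_shuffle): [5 0 6 1 4 2 3]

Answer: 5 0 6 1 4 2 3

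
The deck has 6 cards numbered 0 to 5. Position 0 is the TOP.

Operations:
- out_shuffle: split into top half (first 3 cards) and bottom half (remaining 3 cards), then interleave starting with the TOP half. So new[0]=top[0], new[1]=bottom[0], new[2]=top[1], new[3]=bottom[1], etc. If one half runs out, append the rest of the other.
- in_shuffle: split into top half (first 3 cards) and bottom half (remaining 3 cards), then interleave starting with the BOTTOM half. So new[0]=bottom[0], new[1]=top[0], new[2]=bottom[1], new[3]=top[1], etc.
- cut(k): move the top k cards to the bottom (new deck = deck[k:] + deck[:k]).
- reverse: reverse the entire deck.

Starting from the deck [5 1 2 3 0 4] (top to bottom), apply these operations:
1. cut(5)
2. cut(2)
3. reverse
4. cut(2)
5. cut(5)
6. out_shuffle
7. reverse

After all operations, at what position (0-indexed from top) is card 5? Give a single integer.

Answer: 0

Derivation:
After op 1 (cut(5)): [4 5 1 2 3 0]
After op 2 (cut(2)): [1 2 3 0 4 5]
After op 3 (reverse): [5 4 0 3 2 1]
After op 4 (cut(2)): [0 3 2 1 5 4]
After op 5 (cut(5)): [4 0 3 2 1 5]
After op 6 (out_shuffle): [4 2 0 1 3 5]
After op 7 (reverse): [5 3 1 0 2 4]
Card 5 is at position 0.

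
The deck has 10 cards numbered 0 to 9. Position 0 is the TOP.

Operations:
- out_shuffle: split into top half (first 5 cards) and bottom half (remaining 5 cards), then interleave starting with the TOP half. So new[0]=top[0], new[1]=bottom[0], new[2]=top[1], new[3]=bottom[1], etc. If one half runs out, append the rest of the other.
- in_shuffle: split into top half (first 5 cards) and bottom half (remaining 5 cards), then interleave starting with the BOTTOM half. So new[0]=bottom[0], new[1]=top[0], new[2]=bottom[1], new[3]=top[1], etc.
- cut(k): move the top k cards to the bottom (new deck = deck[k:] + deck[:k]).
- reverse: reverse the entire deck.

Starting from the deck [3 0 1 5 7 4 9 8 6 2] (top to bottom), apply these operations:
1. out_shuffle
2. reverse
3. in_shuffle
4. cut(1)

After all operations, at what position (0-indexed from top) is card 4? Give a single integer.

Answer: 5

Derivation:
After op 1 (out_shuffle): [3 4 0 9 1 8 5 6 7 2]
After op 2 (reverse): [2 7 6 5 8 1 9 0 4 3]
After op 3 (in_shuffle): [1 2 9 7 0 6 4 5 3 8]
After op 4 (cut(1)): [2 9 7 0 6 4 5 3 8 1]
Card 4 is at position 5.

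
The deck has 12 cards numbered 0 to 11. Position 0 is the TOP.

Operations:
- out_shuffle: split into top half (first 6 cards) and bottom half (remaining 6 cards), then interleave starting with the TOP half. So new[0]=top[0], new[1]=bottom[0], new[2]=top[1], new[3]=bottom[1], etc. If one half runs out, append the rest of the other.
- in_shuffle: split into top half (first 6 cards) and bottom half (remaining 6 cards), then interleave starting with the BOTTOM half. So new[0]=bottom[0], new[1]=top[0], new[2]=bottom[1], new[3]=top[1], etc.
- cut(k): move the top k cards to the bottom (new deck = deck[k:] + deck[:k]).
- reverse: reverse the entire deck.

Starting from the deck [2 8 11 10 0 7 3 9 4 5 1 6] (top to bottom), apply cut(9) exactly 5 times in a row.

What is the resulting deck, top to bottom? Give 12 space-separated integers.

After op 1 (cut(9)): [5 1 6 2 8 11 10 0 7 3 9 4]
After op 2 (cut(9)): [3 9 4 5 1 6 2 8 11 10 0 7]
After op 3 (cut(9)): [10 0 7 3 9 4 5 1 6 2 8 11]
After op 4 (cut(9)): [2 8 11 10 0 7 3 9 4 5 1 6]
After op 5 (cut(9)): [5 1 6 2 8 11 10 0 7 3 9 4]

Answer: 5 1 6 2 8 11 10 0 7 3 9 4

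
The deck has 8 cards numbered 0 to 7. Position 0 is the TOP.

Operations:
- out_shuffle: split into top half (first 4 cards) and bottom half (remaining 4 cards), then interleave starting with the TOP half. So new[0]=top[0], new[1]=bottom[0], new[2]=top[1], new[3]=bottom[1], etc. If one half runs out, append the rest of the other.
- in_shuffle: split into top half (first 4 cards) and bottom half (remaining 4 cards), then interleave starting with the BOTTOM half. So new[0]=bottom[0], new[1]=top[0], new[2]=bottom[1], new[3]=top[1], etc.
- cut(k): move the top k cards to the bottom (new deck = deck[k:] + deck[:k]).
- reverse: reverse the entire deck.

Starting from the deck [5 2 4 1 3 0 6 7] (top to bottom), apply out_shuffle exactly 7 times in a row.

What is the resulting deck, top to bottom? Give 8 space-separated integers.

After op 1 (out_shuffle): [5 3 2 0 4 6 1 7]
After op 2 (out_shuffle): [5 4 3 6 2 1 0 7]
After op 3 (out_shuffle): [5 2 4 1 3 0 6 7]
After op 4 (out_shuffle): [5 3 2 0 4 6 1 7]
After op 5 (out_shuffle): [5 4 3 6 2 1 0 7]
After op 6 (out_shuffle): [5 2 4 1 3 0 6 7]
After op 7 (out_shuffle): [5 3 2 0 4 6 1 7]

Answer: 5 3 2 0 4 6 1 7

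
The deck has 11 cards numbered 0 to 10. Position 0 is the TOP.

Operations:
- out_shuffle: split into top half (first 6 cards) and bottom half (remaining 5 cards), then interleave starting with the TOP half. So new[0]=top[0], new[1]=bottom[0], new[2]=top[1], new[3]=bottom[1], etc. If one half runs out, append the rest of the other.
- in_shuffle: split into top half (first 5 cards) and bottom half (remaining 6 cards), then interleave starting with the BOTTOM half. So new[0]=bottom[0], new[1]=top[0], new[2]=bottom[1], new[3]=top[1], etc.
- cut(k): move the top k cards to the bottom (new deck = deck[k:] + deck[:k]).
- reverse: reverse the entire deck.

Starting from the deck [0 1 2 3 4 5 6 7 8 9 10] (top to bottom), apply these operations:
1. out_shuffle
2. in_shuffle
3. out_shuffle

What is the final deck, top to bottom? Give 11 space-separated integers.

After op 1 (out_shuffle): [0 6 1 7 2 8 3 9 4 10 5]
After op 2 (in_shuffle): [8 0 3 6 9 1 4 7 10 2 5]
After op 3 (out_shuffle): [8 4 0 7 3 10 6 2 9 5 1]

Answer: 8 4 0 7 3 10 6 2 9 5 1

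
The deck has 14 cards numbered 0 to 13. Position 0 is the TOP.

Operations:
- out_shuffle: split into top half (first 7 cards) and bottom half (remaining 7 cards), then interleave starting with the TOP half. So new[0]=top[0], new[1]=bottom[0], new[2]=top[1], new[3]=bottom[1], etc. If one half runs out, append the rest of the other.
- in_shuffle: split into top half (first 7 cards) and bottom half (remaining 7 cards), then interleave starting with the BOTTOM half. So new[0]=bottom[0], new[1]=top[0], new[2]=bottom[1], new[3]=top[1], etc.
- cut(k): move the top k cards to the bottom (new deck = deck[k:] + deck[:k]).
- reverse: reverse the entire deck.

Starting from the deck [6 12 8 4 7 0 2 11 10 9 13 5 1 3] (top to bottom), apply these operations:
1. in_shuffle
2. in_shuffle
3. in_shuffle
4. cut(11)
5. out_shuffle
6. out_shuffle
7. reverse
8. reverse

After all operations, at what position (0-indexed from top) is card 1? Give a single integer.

After op 1 (in_shuffle): [11 6 10 12 9 8 13 4 5 7 1 0 3 2]
After op 2 (in_shuffle): [4 11 5 6 7 10 1 12 0 9 3 8 2 13]
After op 3 (in_shuffle): [12 4 0 11 9 5 3 6 8 7 2 10 13 1]
After op 4 (cut(11)): [10 13 1 12 4 0 11 9 5 3 6 8 7 2]
After op 5 (out_shuffle): [10 9 13 5 1 3 12 6 4 8 0 7 11 2]
After op 6 (out_shuffle): [10 6 9 4 13 8 5 0 1 7 3 11 12 2]
After op 7 (reverse): [2 12 11 3 7 1 0 5 8 13 4 9 6 10]
After op 8 (reverse): [10 6 9 4 13 8 5 0 1 7 3 11 12 2]
Card 1 is at position 8.

Answer: 8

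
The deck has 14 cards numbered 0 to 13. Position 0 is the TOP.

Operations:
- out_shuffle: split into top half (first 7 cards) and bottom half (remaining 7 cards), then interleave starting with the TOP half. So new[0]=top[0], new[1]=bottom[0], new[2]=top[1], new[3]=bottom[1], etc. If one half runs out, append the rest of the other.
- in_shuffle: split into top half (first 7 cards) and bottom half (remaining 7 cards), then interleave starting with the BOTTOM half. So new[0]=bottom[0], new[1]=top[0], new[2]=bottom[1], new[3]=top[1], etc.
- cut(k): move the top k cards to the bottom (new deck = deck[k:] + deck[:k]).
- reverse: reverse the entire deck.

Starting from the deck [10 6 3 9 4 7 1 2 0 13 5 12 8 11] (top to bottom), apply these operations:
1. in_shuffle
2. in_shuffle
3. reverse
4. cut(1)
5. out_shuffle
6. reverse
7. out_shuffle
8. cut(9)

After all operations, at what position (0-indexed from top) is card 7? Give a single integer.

After op 1 (in_shuffle): [2 10 0 6 13 3 5 9 12 4 8 7 11 1]
After op 2 (in_shuffle): [9 2 12 10 4 0 8 6 7 13 11 3 1 5]
After op 3 (reverse): [5 1 3 11 13 7 6 8 0 4 10 12 2 9]
After op 4 (cut(1)): [1 3 11 13 7 6 8 0 4 10 12 2 9 5]
After op 5 (out_shuffle): [1 0 3 4 11 10 13 12 7 2 6 9 8 5]
After op 6 (reverse): [5 8 9 6 2 7 12 13 10 11 4 3 0 1]
After op 7 (out_shuffle): [5 13 8 10 9 11 6 4 2 3 7 0 12 1]
After op 8 (cut(9)): [3 7 0 12 1 5 13 8 10 9 11 6 4 2]
Card 7 is at position 1.

Answer: 1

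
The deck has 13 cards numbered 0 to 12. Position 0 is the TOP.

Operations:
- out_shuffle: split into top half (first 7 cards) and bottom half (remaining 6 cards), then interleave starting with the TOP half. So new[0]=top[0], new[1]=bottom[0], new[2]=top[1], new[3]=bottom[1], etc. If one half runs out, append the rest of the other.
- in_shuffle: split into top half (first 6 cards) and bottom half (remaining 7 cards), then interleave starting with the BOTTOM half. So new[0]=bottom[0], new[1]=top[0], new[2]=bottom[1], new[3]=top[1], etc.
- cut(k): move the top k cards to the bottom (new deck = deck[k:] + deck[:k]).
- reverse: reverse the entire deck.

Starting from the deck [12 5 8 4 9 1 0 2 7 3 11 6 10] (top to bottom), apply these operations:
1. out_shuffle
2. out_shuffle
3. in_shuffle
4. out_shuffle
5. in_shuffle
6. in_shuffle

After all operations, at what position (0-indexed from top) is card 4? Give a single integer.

Answer: 8

Derivation:
After op 1 (out_shuffle): [12 2 5 7 8 3 4 11 9 6 1 10 0]
After op 2 (out_shuffle): [12 11 2 9 5 6 7 1 8 10 3 0 4]
After op 3 (in_shuffle): [7 12 1 11 8 2 10 9 3 5 0 6 4]
After op 4 (out_shuffle): [7 9 12 3 1 5 11 0 8 6 2 4 10]
After op 5 (in_shuffle): [11 7 0 9 8 12 6 3 2 1 4 5 10]
After op 6 (in_shuffle): [6 11 3 7 2 0 1 9 4 8 5 12 10]
Card 4 is at position 8.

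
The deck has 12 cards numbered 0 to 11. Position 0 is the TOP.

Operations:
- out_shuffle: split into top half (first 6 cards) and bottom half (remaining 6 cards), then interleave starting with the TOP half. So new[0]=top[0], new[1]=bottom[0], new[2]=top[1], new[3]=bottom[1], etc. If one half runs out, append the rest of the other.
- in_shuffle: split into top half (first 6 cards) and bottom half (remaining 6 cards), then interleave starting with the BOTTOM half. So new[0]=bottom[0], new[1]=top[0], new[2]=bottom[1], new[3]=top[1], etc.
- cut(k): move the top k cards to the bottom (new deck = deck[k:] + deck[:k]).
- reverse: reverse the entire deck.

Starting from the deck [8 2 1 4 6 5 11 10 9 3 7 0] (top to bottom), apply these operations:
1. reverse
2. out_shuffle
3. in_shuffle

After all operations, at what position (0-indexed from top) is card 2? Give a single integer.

After op 1 (reverse): [0 7 3 9 10 11 5 6 4 1 2 8]
After op 2 (out_shuffle): [0 5 7 6 3 4 9 1 10 2 11 8]
After op 3 (in_shuffle): [9 0 1 5 10 7 2 6 11 3 8 4]
Card 2 is at position 6.

Answer: 6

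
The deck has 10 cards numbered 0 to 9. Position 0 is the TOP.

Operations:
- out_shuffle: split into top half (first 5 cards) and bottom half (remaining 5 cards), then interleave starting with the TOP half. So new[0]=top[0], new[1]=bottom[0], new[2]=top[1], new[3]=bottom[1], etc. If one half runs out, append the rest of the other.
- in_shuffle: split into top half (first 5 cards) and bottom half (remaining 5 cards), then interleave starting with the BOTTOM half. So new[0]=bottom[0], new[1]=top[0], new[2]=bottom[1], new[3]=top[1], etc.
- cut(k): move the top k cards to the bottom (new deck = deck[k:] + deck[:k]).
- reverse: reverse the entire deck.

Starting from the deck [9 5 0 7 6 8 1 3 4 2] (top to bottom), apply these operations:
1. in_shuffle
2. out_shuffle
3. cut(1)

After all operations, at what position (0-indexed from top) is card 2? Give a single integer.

After op 1 (in_shuffle): [8 9 1 5 3 0 4 7 2 6]
After op 2 (out_shuffle): [8 0 9 4 1 7 5 2 3 6]
After op 3 (cut(1)): [0 9 4 1 7 5 2 3 6 8]
Card 2 is at position 6.

Answer: 6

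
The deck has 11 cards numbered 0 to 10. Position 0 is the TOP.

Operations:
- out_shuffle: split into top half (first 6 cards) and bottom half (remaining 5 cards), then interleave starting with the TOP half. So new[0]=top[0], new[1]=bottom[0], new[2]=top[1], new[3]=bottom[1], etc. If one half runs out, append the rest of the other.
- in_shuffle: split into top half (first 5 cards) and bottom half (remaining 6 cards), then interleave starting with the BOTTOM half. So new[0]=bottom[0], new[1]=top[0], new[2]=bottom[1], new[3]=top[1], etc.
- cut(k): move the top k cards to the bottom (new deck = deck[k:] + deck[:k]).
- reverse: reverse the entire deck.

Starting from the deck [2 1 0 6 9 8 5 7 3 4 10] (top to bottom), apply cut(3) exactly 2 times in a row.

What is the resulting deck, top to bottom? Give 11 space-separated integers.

Answer: 5 7 3 4 10 2 1 0 6 9 8

Derivation:
After op 1 (cut(3)): [6 9 8 5 7 3 4 10 2 1 0]
After op 2 (cut(3)): [5 7 3 4 10 2 1 0 6 9 8]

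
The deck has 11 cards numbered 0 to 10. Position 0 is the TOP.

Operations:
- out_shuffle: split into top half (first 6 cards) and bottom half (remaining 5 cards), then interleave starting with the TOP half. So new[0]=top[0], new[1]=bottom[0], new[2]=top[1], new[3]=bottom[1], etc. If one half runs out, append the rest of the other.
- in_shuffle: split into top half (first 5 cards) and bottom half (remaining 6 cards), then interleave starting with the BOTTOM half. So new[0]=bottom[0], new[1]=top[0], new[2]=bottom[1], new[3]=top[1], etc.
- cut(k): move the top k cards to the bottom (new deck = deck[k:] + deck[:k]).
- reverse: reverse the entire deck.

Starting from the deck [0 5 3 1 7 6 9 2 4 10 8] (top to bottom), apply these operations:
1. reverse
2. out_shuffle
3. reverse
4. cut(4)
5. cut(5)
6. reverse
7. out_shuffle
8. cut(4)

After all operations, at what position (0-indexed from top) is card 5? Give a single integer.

After op 1 (reverse): [8 10 4 2 9 6 7 1 3 5 0]
After op 2 (out_shuffle): [8 7 10 1 4 3 2 5 9 0 6]
After op 3 (reverse): [6 0 9 5 2 3 4 1 10 7 8]
After op 4 (cut(4)): [2 3 4 1 10 7 8 6 0 9 5]
After op 5 (cut(5)): [7 8 6 0 9 5 2 3 4 1 10]
After op 6 (reverse): [10 1 4 3 2 5 9 0 6 8 7]
After op 7 (out_shuffle): [10 9 1 0 4 6 3 8 2 7 5]
After op 8 (cut(4)): [4 6 3 8 2 7 5 10 9 1 0]
Card 5 is at position 6.

Answer: 6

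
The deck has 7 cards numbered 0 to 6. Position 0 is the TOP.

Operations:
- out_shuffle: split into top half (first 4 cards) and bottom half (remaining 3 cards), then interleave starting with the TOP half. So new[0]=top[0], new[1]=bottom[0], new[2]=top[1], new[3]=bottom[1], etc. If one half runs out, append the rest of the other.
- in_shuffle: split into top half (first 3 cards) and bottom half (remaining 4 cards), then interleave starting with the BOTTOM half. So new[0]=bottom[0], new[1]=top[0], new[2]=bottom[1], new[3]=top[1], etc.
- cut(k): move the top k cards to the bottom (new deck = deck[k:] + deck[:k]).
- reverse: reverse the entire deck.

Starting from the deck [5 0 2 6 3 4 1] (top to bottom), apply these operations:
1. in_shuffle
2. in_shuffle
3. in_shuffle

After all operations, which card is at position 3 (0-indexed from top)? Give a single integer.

Answer: 6

Derivation:
After op 1 (in_shuffle): [6 5 3 0 4 2 1]
After op 2 (in_shuffle): [0 6 4 5 2 3 1]
After op 3 (in_shuffle): [5 0 2 6 3 4 1]
Position 3: card 6.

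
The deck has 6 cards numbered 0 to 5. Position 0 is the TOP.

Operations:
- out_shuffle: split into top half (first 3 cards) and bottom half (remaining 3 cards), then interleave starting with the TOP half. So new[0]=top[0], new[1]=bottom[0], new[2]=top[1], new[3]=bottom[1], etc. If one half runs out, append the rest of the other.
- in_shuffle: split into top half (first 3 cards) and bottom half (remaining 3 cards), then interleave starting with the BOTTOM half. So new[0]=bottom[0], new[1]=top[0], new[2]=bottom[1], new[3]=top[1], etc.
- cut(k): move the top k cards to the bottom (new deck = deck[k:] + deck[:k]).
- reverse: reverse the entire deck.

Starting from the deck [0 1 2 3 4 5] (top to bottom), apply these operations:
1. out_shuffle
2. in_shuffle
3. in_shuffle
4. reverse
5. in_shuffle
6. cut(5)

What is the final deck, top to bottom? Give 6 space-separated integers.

Answer: 0 5 2 4 1 3

Derivation:
After op 1 (out_shuffle): [0 3 1 4 2 5]
After op 2 (in_shuffle): [4 0 2 3 5 1]
After op 3 (in_shuffle): [3 4 5 0 1 2]
After op 4 (reverse): [2 1 0 5 4 3]
After op 5 (in_shuffle): [5 2 4 1 3 0]
After op 6 (cut(5)): [0 5 2 4 1 3]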